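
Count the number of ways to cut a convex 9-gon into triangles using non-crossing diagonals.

429

The number of triangulations of a 9-gon is the Catalan number C_7 (index = sides − 2).
C_7 = C(14,7)/8 = 3432/8 = 429.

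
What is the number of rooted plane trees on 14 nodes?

742900

A rooted plane tree on 14 nodes has 13 edges, and such trees are counted by C_13.
C_13 = C_12 · 2(2·12+1)/(12+2) = 208012 · 50/14 = 742900.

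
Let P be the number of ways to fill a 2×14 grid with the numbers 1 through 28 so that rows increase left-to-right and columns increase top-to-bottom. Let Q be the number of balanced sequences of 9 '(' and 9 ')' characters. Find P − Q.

2669578

Standard Young tableaux of shape 2×n are counted by C_n; here n = 14. So P = C_14 = 2674440.
Balanced strings of n pairs of brackets are counted by C_n; here n = 9. So Q = C_9 = 4862.
P − Q = 2674440 − 4862 = 2669578.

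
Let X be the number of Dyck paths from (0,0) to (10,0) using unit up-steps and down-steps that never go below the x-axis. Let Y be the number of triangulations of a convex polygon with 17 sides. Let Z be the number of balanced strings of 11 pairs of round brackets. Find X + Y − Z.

Dyck paths of semilength n (length 2n) are counted by C_n; here n = 5. So X = C_5 = 42.
Triangulations of a convex m-gon are counted by C_{m−2}; with m = 17 this is C_15. So Y = C_15 = 9694845.
A balanced arrangement of 11 bracket pairs is a Dyck word of semilength 11, so the count is C_11. So Z = C_11 = 58786.
X + Y − Z = 42 + 9694845 − 58786 = 9636101.

9636101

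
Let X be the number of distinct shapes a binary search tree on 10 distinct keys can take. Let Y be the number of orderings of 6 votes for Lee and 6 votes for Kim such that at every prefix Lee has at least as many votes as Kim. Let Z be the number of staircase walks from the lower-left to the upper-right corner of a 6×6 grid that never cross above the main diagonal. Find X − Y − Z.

16532

Binary trees (left/right distinguished) on n nodes are counted by C_n; here n = 10. So X = C_10 = 16796.
Reading a vote for the leader as '(' and for the other as ')' turns such a sequence into a balanced string of 6 pairs, so the count is C_6. So Y = C_6 = 132.
Monotone paths in an n×n grid that stay weakly below the diagonal are counted by C_n; here n = 6. So Z = C_6 = 132.
X − Y − Z = 16796 − 132 − 132 = 16532.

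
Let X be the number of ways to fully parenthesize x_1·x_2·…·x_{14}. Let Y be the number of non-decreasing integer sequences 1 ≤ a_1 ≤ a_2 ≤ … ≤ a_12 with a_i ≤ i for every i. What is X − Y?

Bracketing 14 factors into binary products is counted by C_{14−1} = C_13. So X = C_13 = 742900.
Such sub-staircase sequences of length n are counted by C_n; here n = 12. So Y = C_12 = 208012.
X − Y = 742900 − 208012 = 534888.

534888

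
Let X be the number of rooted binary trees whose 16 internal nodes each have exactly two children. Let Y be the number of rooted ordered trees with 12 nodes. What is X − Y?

35298884

Full binary trees with n internal nodes are counted by C_n; here n = 16. So X = C_16 = 35357670.
Rooted ordered (plane) trees on m nodes have m−1 edges and are counted by C_{m−1}; m = 12 gives C_11. So Y = C_11 = 58786.
X − Y = 35357670 − 58786 = 35298884.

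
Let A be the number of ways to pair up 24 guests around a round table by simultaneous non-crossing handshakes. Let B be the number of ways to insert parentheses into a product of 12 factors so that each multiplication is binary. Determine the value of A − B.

With 24 = 2·12 people, non-crossing handshake pairings are non-crossing perfect matchings on a circle, counted by C_12. So A = C_12 = 208012.
Ways to associate a product of 12 factors correspond to binary trees on 12 leaves, so the count is C_11. So B = C_11 = 58786.
A − B = 208012 − 58786 = 149226.

149226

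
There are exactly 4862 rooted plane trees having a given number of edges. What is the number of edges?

9

Rooted ordered trees with n edges are counted by C_n; 4862 = C_9.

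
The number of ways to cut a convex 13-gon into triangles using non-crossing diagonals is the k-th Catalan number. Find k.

Triangulations of a convex m-gon are counted by C_{m−2}; with m = 13 this is C_11.

11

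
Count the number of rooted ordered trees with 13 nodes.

208012

A rooted plane tree on 13 nodes has 12 edges, and such trees are counted by C_12.
C_12 = 208012.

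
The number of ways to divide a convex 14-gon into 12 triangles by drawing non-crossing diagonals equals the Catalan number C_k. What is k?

A convex 14-gon is triangulated into 12 triangles, and the number of such triangulations is the Catalan number C_{14−2} = C_12.

12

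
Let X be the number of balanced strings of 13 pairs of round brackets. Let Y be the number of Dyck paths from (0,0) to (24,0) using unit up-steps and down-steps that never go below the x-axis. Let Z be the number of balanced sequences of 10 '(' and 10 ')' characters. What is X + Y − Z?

Balanced strings of n pairs of brackets are counted by C_n; here n = 13. So X = C_13 = 742900.
Dyck paths of semilength n (length 2n) are counted by C_n; here n = 12. So Y = C_12 = 208012.
Balanced strings of n pairs of brackets are counted by C_n; here n = 10. So Z = C_10 = 16796.
X + Y − Z = 742900 + 208012 − 16796 = 934116.

934116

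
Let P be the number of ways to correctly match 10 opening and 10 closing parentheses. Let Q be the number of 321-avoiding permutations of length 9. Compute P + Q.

With 10 pairs the number of balanced bracket strings is the Catalan number C_10. So P = C_10 = 16796.
For any fixed pattern of length 3, the pattern-avoiding permutations of [9] number C_9. So Q = C_9 = 4862.
P + Q = 16796 + 4862 = 21658.

21658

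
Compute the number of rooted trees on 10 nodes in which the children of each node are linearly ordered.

4862

Rooted ordered (plane) trees on m nodes have m−1 edges and are counted by C_{m−1}; m = 10 gives C_9.
C_9 = C_8 · 2(2·8+1)/(8+2) = 1430 · 34/10 = 4862.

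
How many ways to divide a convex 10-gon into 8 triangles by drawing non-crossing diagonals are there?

1430

The number of triangulations of a 10-gon is the Catalan number C_8 (index = sides − 2).
C_8 = C_7 · 2(2·7+1)/(7+2) = 429 · 30/9 = 1430.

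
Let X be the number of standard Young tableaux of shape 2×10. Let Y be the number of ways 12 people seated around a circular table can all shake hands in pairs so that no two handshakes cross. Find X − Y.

16664

By the hook-length formula (or a Dyck-path bijection), SYT of shape 2×10 number C_10. So X = C_10 = 16796.
Non-crossing handshake pairings of 2n people are counted by C_n; 12 people gives n = 6. So Y = C_6 = 132.
X − Y = 16796 − 132 = 16664.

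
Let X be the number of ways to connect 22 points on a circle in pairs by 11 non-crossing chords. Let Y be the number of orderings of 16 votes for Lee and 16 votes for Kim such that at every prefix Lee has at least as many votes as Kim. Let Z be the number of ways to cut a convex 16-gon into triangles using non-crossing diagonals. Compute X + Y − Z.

32742016

Pairing 22 circle points by 11 non-crossing chords gives C_11 matchings. So X = C_11 = 58786.
Ballot sequences with n votes each where one side never trails are Dyck words, counted by C_n; here n = 16. So Y = C_16 = 35357670.
Triangulations of a convex m-gon are counted by C_{m−2}; with m = 16 this is C_14. So Z = C_14 = 2674440.
X + Y − Z = 58786 + 35357670 − 2674440 = 32742016.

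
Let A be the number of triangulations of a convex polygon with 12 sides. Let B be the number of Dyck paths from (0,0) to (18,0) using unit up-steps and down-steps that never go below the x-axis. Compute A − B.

The number of triangulations of a 12-gon is the Catalan number C_10 (index = sides − 2). So A = C_10 = 16796.
Paths of 9 up- and 9 down-steps that never dip below the axis are Dyck paths; their count is C_9. So B = C_9 = 4862.
A − B = 16796 − 4862 = 11934.

11934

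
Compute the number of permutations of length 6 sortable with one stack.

By Knuth's characterisation, the stack-sortable permutations of length 6 are the 231-avoiders, numbering C_6.
C_6 = C_5 · 2(2·5+1)/(5+2) = 42 · 22/7 = 132.

132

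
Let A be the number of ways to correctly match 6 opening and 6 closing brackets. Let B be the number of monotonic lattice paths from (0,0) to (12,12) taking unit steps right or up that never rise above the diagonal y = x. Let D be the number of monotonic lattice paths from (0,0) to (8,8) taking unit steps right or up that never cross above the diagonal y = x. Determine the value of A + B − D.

A balanced arrangement of 6 bracket pairs is a Dyck word of semilength 6, so the count is C_6. So A = C_6 = 132.
Sub-diagonal monotone paths from (0,0) to (12,12) biject with Dyck paths of semilength 12, giving C_12. So B = C_12 = 208012.
Sub-diagonal monotone paths from (0,0) to (8,8) biject with Dyck paths of semilength 8, giving C_8. So D = C_8 = 1430.
A + B − D = 132 + 208012 − 1430 = 206714.

206714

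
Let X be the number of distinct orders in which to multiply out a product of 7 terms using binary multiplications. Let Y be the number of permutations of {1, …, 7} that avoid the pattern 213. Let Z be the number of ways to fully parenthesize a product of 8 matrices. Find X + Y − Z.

Bracketing 7 factors into binary products is counted by C_{7−1} = C_6. So X = C_6 = 132.
For any fixed pattern of length 3, the pattern-avoiding permutations of [7] number C_7. So Y = C_7 = 429.
Bracketing 8 factors into binary products is counted by C_{8−1} = C_7. So Z = C_7 = 429.
X + Y − Z = 132 + 429 − 429 = 132.

132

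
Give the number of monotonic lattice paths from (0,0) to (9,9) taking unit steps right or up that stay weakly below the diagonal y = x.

Monotone paths in an n×n grid that stay weakly below the diagonal are counted by C_n; here n = 9.
C_9 = C_8 · 2(2·8+1)/(8+2) = 1430 · 34/10 = 4862.

4862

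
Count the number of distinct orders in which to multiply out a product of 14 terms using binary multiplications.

Ways to associate a product of 14 factors correspond to binary trees on 14 leaves, so the count is C_13.
C_13 = C(26,13)/14 = 10400600/14 = 742900.

742900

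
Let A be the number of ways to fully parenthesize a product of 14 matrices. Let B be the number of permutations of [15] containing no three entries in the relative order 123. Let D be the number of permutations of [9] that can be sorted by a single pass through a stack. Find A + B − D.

10432883

Ways to associate a product of 14 factors correspond to binary trees on 14 leaves, so the count is C_13. So A = C_13 = 742900.
Permutations of [n] avoiding any single length-3 pattern are counted by C_n; here n = 15. So B = C_15 = 9694845.
By Knuth's characterisation, the stack-sortable permutations of length 9 are the 231-avoiders, numbering C_9. So D = C_9 = 4862.
A + B − D = 742900 + 9694845 − 4862 = 10432883.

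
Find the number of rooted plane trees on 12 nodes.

Rooted ordered (plane) trees on m nodes have m−1 edges and are counted by C_{m−1}; m = 12 gives C_11.
C_11 = C(22,11)/12 = 705432/12 = 58786.

58786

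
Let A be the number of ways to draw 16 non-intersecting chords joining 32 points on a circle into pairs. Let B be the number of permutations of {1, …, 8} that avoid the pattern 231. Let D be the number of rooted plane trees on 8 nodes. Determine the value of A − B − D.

Pairing 32 circle points by 16 non-crossing chords gives C_16 matchings. So A = C_16 = 35357670.
For any fixed pattern of length 3, the pattern-avoiding permutations of [8] number C_8. So B = C_8 = 1430.
Rooted ordered (plane) trees on m nodes have m−1 edges and are counted by C_{m−1}; m = 8 gives C_7. So D = C_7 = 429.
A − B − D = 35357670 − 1430 − 429 = 35355811.

35355811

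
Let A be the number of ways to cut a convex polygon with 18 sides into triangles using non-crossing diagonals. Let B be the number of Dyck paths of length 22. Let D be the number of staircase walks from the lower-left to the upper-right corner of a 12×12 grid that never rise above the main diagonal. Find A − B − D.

A convex 18-gon is triangulated into 16 triangles, and the number of such triangulations is the Catalan number C_{18−2} = C_16. So A = C_16 = 35357670.
Paths of 11 up- and 11 down-steps that never dip below the axis are Dyck paths; their count is C_11. So B = C_11 = 58786.
Sub-diagonal monotone paths from (0,0) to (12,12) biject with Dyck paths of semilength 12, giving C_12. So D = C_12 = 208012.
A − B − D = 35357670 − 58786 − 208012 = 35090872.

35090872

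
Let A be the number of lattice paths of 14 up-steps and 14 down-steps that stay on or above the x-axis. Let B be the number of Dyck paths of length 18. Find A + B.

Paths of 14 up- and 14 down-steps that never dip below the axis are Dyck paths; their count is C_14. So A = C_14 = 2674440.
Dyck paths of semilength n (length 2n) are counted by C_n; here n = 9. So B = C_9 = 4862.
A + B = 2674440 + 4862 = 2679302.

2679302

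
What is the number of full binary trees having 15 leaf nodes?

A full binary tree with L leaves has L−1 internal nodes and is counted by C_{L−1}; L = 15 gives C_14.
C_14 = C(28,14)/15 = 40116600/15 = 2674440.

2674440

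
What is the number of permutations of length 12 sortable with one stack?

Stack-sortable permutations are exactly the 231-avoiding ones, counted by C_n; here n = 12.
C_12 = 208012.

208012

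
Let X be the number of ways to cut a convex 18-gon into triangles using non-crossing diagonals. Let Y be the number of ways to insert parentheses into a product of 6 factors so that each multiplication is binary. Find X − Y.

The number of triangulations of an 18-gon is the Catalan number C_16 (index = sides − 2). So X = C_16 = 35357670.
Parenthesizations of m factors correspond to full binary trees with m leaves, counted by C_{m−1}; m = 6 gives C_5. So Y = C_5 = 42.
X − Y = 35357670 − 42 = 35357628.

35357628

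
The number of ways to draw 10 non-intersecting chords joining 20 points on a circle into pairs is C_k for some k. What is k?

10

Non-crossing perfect matchings of 2n points on a circle are counted by C_n; with 20 points, n = 10.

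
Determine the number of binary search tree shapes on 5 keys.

42

Binary trees (left/right distinguished) on n nodes are counted by C_n; here n = 5.
C_5 = C(10,5)/6 = 252/6 = 42.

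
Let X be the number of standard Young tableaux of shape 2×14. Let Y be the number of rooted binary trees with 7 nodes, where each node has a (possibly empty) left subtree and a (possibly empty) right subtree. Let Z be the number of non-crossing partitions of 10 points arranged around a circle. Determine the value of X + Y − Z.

Standard Young tableaux of shape 2×n are counted by C_n; here n = 14. So X = C_14 = 2674440.
Binary trees (left/right distinguished) on n nodes are counted by C_n; here n = 7. So Y = C_7 = 429.
The non-crossing partitions of [10] form a lattice of size C_10. So Z = C_10 = 16796.
X + Y − Z = 2674440 + 429 − 16796 = 2658073.

2658073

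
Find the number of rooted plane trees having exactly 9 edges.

A rooted plane tree with 9 edges has 10 nodes, and the count is C_9.
C_9 = C(18,9)/10 = 48620/10 = 4862.

4862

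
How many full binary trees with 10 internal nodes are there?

16796

Full binary trees with n internal nodes are counted by C_n; here n = 10.
C_10 = C(20,10)/11 = 184756/11 = 16796.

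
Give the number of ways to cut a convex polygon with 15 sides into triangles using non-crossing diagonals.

742900

The number of triangulations of a 15-gon is the Catalan number C_13 (index = sides − 2).
C_13 = C(26,13)/14 = 10400600/14 = 742900.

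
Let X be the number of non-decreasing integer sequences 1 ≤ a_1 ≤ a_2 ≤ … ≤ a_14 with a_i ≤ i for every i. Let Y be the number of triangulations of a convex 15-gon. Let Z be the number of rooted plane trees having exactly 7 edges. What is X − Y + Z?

1931969

Such sub-staircase sequences of length n are counted by C_n; here n = 14. So X = C_14 = 2674440.
The number of triangulations of a 15-gon is the Catalan number C_13 (index = sides − 2). So Y = C_13 = 742900.
Rooted ordered trees with n edges are counted by C_n; here n = 7. So Z = C_7 = 429.
X − Y + Z = 2674440 − 742900 + 429 = 1931969.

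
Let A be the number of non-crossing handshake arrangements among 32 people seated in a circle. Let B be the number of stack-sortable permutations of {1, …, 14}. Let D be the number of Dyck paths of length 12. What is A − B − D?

32683098

With 32 = 2·16 people, non-crossing handshake pairings are non-crossing perfect matchings on a circle, counted by C_16. So A = C_16 = 35357670.
By Knuth's characterisation, the stack-sortable permutations of length 14 are the 231-avoiders, numbering C_14. So B = C_14 = 2674440.
Dyck paths of semilength n (length 2n) are counted by C_n; here n = 6. So D = C_6 = 132.
A − B − D = 35357670 − 2674440 − 132 = 32683098.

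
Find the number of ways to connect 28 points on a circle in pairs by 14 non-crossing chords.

2674440

Non-crossing perfect matchings of 2n points on a circle are counted by C_n; with 28 points, n = 14.
C_14 = C(28,14)/15 = 40116600/15 = 2674440.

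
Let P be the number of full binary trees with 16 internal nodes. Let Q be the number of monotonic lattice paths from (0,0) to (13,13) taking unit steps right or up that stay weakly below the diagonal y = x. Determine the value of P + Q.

The number of full binary trees on 16 internal nodes is the Catalan number C_16. So P = C_16 = 35357670.
Monotone paths in an n×n grid that stay weakly below the diagonal are counted by C_n; here n = 13. So Q = C_13 = 742900.
P + Q = 35357670 + 742900 = 36100570.

36100570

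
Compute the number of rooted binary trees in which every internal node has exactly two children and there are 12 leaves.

58786

A full binary tree with L leaves has L−1 internal nodes and is counted by C_{L−1}; L = 12 gives C_11.
C_11 = 58786.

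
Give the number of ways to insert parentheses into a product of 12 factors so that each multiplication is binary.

Parenthesizations of m factors correspond to full binary trees with m leaves, counted by C_{m−1}; m = 12 gives C_11.
C_11 = 58786.

58786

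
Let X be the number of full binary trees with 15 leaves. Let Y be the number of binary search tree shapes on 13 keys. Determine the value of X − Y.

1931540

Full binary trees with 15 leaves have 15−1 = 14 internal nodes, so there are C_14 of them. So X = C_14 = 2674440.
There are C_n binary search tree shapes on n keys; with n = 13 that is C_13. So Y = C_13 = 742900.
X − Y = 2674440 − 742900 = 1931540.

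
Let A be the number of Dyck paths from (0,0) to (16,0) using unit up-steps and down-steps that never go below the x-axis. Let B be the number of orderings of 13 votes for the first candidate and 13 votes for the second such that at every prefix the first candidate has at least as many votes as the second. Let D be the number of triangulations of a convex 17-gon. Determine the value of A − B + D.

Paths of 8 up- and 8 down-steps that never dip below the axis are Dyck paths; their count is C_8. So A = C_8 = 1430.
Ballot sequences with n votes each where one side never trails are Dyck words, counted by C_n; here n = 13. So B = C_13 = 742900.
A convex 17-gon is triangulated into 15 triangles, and the number of such triangulations is the Catalan number C_{17−2} = C_15. So D = C_15 = 9694845.
A − B + D = 1430 − 742900 + 9694845 = 8953375.

8953375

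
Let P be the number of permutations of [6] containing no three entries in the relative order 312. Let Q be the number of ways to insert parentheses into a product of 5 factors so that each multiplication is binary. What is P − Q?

Permutations of [n] avoiding any single length-3 pattern are counted by C_n; here n = 6. So P = C_6 = 132.
Bracketing 5 factors into binary products is counted by C_{5−1} = C_4. So Q = C_4 = 14.
P − Q = 132 − 14 = 118.

118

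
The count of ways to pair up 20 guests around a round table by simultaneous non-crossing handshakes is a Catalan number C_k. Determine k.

10

Non-crossing handshake pairings of 2n people are counted by C_n; 20 people gives n = 10.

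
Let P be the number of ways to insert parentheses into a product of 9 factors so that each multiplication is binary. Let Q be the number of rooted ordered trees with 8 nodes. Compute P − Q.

1001

Ways to associate a product of 9 factors correspond to binary trees on 9 leaves, so the count is C_8. So P = C_8 = 1430.
A rooted plane tree on 8 nodes has 7 edges, and such trees are counted by C_7. So Q = C_7 = 429.
P − Q = 1430 − 429 = 1001.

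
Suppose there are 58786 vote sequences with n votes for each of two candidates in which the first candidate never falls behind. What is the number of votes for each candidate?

Such ballot sequences with n votes each are counted by C_n. The Catalan number equal to 58786 is C_11.

11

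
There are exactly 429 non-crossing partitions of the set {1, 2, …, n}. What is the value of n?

Non-crossing partitions of [n] are counted by C_n. Since C_7 = 429, the index is 7.

7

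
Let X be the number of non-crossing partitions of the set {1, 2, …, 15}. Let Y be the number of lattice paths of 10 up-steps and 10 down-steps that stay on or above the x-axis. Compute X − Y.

Non-crossing partitions of an n-element set are counted by C_n; here n = 15. So X = C_15 = 9694845.
A Dyck path with 10 up-steps and 10 down-steps has semilength 10, so there are C_10 of them. So Y = C_10 = 16796.
X − Y = 9694845 − 16796 = 9678049.

9678049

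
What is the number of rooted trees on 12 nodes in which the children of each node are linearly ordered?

58786

Rooted ordered (plane) trees on m nodes have m−1 edges and are counted by C_{m−1}; m = 12 gives C_11.
C_11 = 58786.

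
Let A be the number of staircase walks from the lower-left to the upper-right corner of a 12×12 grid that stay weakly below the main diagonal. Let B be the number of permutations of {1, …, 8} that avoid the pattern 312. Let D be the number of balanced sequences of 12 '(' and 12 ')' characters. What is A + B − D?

1430

Sub-diagonal monotone paths from (0,0) to (12,12) biject with Dyck paths of semilength 12, giving C_12. So A = C_12 = 208012.
For any fixed pattern of length 3, the pattern-avoiding permutations of [8] number C_8. So B = C_8 = 1430.
Balanced strings of n pairs of brackets are counted by C_n; here n = 12. So D = C_12 = 208012.
A + B − D = 208012 + 1430 − 208012 = 1430.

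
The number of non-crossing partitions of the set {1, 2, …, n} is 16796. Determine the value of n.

Non-crossing partitions of [n] are counted by C_n; 16796 = C_10.

10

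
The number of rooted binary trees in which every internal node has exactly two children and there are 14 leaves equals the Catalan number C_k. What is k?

A full binary tree with L leaves has L−1 internal nodes and is counted by C_{L−1}; L = 14 gives C_13.

13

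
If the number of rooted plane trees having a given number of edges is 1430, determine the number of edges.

8

Rooted ordered trees with n edges are counted by C_n. The Catalan number equal to 1430 is C_8.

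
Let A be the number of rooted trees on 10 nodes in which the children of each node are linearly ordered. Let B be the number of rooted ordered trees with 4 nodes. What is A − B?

A rooted plane tree on 10 nodes has 9 edges, and such trees are counted by C_9. So A = C_9 = 4862.
Rooted ordered (plane) trees on m nodes have m−1 edges and are counted by C_{m−1}; m = 4 gives C_3. So B = C_3 = 5.
A − B = 4862 − 5 = 4857.

4857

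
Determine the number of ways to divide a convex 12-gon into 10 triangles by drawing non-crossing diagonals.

A convex 12-gon is triangulated into 10 triangles, and the number of such triangulations is the Catalan number C_{12−2} = C_10.
C_10 = C_9 · 2(2·9+1)/(9+2) = 4862 · 38/11 = 16796.

16796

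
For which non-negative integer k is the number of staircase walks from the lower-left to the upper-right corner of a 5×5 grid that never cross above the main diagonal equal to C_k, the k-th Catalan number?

Sub-diagonal monotone paths from (0,0) to (5,5) biject with Dyck paths of semilength 5, giving C_5.

5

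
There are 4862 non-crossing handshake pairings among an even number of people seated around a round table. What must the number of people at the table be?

Non-crossing handshake pairings of 2n people are counted by C_n. The Catalan number equal to 4862 is C_9.
So n = 9, and there are 2n = 18 people.

18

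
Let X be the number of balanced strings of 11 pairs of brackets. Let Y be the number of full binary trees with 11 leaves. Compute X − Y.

41990

With 11 pairs the number of balanced bracket strings is the Catalan number C_11. So X = C_11 = 58786.
Full binary trees with 11 leaves have 11−1 = 10 internal nodes, so there are C_10 of them. So Y = C_10 = 16796.
X − Y = 58786 − 16796 = 41990.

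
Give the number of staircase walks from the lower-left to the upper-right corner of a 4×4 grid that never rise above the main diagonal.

14

Sub-diagonal monotone paths from (0,0) to (4,4) biject with Dyck paths of semilength 4, giving C_4.
C_4 = C(8,4)/5 = 70/5 = 14.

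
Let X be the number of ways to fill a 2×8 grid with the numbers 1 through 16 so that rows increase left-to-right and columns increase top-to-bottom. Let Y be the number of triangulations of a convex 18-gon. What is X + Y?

Standard Young tableaux of shape 2×n are counted by C_n; here n = 8. So X = C_8 = 1430.
The number of triangulations of an 18-gon is the Catalan number C_16 (index = sides − 2). So Y = C_16 = 35357670.
X + Y = 1430 + 35357670 = 35359100.

35359100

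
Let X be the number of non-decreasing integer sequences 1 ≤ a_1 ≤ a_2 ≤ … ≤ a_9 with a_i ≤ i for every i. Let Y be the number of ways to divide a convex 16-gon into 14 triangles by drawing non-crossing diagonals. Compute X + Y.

2679302

Such sub-staircase sequences of length n are counted by C_n; here n = 9. So X = C_9 = 4862.
Triangulations of a convex m-gon are counted by C_{m−2}; with m = 16 this is C_14. So Y = C_14 = 2674440.
X + Y = 4862 + 2674440 = 2679302.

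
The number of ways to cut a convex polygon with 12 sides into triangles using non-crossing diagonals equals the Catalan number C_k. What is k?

A convex 12-gon is triangulated into 10 triangles, and the number of such triangulations is the Catalan number C_{12−2} = C_10.

10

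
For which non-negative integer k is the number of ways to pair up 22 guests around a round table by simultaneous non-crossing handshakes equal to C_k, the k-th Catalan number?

Non-crossing handshake pairings of 2n people are counted by C_n; 22 people gives n = 11.

11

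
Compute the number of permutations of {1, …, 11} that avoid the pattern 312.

Permutations of [n] avoiding any single length-3 pattern are counted by C_n; here n = 11.
C_11 = C_10 · 2(2·10+1)/(10+2) = 16796 · 42/12 = 58786.

58786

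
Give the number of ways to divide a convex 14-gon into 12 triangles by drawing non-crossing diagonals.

208012

A convex 14-gon is triangulated into 12 triangles, and the number of such triangulations is the Catalan number C_{14−2} = C_12.
C_12 = C_11 · 2(2·11+1)/(11+2) = 58786 · 46/13 = 208012.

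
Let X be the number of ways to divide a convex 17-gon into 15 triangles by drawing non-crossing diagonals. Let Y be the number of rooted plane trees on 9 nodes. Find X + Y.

Triangulations of a convex m-gon are counted by C_{m−2}; with m = 17 this is C_15. So X = C_15 = 9694845.
A rooted plane tree on 9 nodes has 8 edges, and such trees are counted by C_8. So Y = C_8 = 1430.
X + Y = 9694845 + 1430 = 9696275.

9696275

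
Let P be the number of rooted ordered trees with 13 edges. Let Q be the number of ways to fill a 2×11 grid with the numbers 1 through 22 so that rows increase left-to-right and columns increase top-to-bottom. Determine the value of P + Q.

Rooted ordered trees with n edges are counted by C_n; here n = 13. So P = C_13 = 742900.
By the hook-length formula (or a Dyck-path bijection), SYT of shape 2×11 number C_11. So Q = C_11 = 58786.
P + Q = 742900 + 58786 = 801686.

801686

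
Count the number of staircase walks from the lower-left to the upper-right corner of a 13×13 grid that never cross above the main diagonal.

Sub-diagonal monotone paths from (0,0) to (13,13) biject with Dyck paths of semilength 13, giving C_13.
C_13 = C(26,13)/14 = 10400600/14 = 742900.

742900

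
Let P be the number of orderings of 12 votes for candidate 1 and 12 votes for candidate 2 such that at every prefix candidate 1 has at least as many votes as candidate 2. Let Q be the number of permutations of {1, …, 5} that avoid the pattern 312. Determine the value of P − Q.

207970

Reading a vote for the leader as '(' and for the other as ')' turns such a sequence into a balanced string of 12 pairs, so the count is C_12. So P = C_12 = 208012.
Permutations of [n] avoiding any single length-3 pattern are counted by C_n; here n = 5. So Q = C_5 = 42.
P − Q = 208012 − 42 = 207970.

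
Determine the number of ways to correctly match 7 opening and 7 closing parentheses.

429

Balanced strings of n pairs of brackets are counted by C_n; here n = 7.
C_7 = C(14,7)/8 = 3432/8 = 429.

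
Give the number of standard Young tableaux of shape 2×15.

Standard Young tableaux of shape 2×n are counted by C_n; here n = 15.
C_15 = C(30,15)/16 = 155117520/16 = 9694845.

9694845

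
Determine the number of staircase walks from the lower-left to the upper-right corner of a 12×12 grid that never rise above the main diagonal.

208012

Monotone paths in an n×n grid that stay weakly below the diagonal are counted by C_n; here n = 12.
C_12 = 208012.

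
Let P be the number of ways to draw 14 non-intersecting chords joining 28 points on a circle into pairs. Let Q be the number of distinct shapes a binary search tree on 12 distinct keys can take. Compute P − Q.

Pairing 28 circle points by 14 non-crossing chords gives C_14 matchings. So P = C_14 = 2674440.
Binary trees (left/right distinguished) on n nodes are counted by C_n; here n = 12. So Q = C_12 = 208012.
P − Q = 2674440 − 208012 = 2466428.

2466428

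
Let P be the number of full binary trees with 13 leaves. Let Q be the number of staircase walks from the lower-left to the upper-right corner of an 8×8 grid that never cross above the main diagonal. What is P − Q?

Full binary trees with 13 leaves have 13−1 = 12 internal nodes, so there are C_12 of them. So P = C_12 = 208012.
Monotone paths in an n×n grid that stay weakly below the diagonal are counted by C_n; here n = 8. So Q = C_8 = 1430.
P − Q = 208012 − 1430 = 206582.

206582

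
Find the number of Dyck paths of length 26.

742900

Dyck paths of semilength n (length 2n) are counted by C_n; here n = 13.
C_13 = C(26,13)/14 = 10400600/14 = 742900.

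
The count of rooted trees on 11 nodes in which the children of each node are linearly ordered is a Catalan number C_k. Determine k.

Rooted ordered (plane) trees on m nodes have m−1 edges and are counted by C_{m−1}; m = 11 gives C_10.

10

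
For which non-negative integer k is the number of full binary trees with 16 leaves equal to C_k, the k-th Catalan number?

15

A full binary tree with L leaves has L−1 internal nodes and is counted by C_{L−1}; L = 16 gives C_15.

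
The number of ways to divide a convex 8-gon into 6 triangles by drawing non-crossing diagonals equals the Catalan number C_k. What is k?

A convex 8-gon is triangulated into 6 triangles, and the number of such triangulations is the Catalan number C_{8−2} = C_6.

6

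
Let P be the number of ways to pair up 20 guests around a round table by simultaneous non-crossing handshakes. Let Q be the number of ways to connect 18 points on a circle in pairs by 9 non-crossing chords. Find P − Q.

11934

With 20 = 2·10 people, non-crossing handshake pairings are non-crossing perfect matchings on a circle, counted by C_10. So P = C_10 = 16796.
Non-crossing perfect matchings of 2n points on a circle are counted by C_n; with 18 points, n = 9. So Q = C_9 = 4862.
P − Q = 16796 − 4862 = 11934.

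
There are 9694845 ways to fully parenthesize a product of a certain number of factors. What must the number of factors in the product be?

16

Parenthesizations of m factors are counted by C_{m−1}. Since C_15 = 9694845, the index is 15.
So the index is 15, and the number of factors is 15 + 1 = 16.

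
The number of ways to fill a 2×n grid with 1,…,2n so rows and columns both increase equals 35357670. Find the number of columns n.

Standard Young tableaux of shape 2×n are counted by C_n; 35357670 = C_16.

16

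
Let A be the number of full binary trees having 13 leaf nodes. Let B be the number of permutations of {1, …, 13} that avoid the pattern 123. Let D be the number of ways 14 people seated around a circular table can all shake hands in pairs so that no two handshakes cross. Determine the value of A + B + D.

Full binary trees with 13 leaves have 13−1 = 12 internal nodes, so there are C_12 of them. So A = C_12 = 208012.
Permutations of [n] avoiding any single length-3 pattern are counted by C_n; here n = 13. So B = C_13 = 742900.
With 14 = 2·7 people, non-crossing handshake pairings are non-crossing perfect matchings on a circle, counted by C_7. So D = C_7 = 429.
A + B + D = 208012 + 742900 + 429 = 951341.

951341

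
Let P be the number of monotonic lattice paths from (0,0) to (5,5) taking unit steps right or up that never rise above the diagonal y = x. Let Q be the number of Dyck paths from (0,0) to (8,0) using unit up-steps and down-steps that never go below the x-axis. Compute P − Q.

28

Sub-diagonal monotone paths from (0,0) to (5,5) biject with Dyck paths of semilength 5, giving C_5. So P = C_5 = 42.
A Dyck path with 4 up-steps and 4 down-steps has semilength 4, so there are C_4 of them. So Q = C_4 = 14.
P − Q = 42 − 14 = 28.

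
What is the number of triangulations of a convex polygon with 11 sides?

4862

A convex 11-gon is triangulated into 9 triangles, and the number of such triangulations is the Catalan number C_{11−2} = C_9.
C_9 = C(18,9)/10 = 48620/10 = 4862.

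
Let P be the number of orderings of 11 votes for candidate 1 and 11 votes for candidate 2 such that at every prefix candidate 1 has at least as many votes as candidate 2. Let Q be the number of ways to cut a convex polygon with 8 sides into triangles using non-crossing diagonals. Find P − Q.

58654

Reading a vote for the leader as '(' and for the other as ')' turns such a sequence into a balanced string of 11 pairs, so the count is C_11. So P = C_11 = 58786.
The number of triangulations of an 8-gon is the Catalan number C_6 (index = sides − 2). So Q = C_6 = 132.
P − Q = 58786 − 132 = 58654.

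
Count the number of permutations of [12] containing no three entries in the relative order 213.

For any fixed pattern of length 3, the pattern-avoiding permutations of [12] number C_12.
C_12 = C_11 · 2(2·11+1)/(11+2) = 58786 · 46/13 = 208012.

208012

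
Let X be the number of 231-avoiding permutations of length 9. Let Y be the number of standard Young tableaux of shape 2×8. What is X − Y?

For any fixed pattern of length 3, the pattern-avoiding permutations of [9] number C_9. So X = C_9 = 4862.
Standard Young tableaux of shape 2×n are counted by C_n; here n = 8. So Y = C_8 = 1430.
X − Y = 4862 − 1430 = 3432.

3432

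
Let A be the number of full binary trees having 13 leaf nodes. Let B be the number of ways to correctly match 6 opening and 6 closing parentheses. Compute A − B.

207880

Full binary trees with 13 leaves have 13−1 = 12 internal nodes, so there are C_12 of them. So A = C_12 = 208012.
A balanced arrangement of 6 bracket pairs is a Dyck word of semilength 6, so the count is C_6. So B = C_6 = 132.
A − B = 208012 − 132 = 207880.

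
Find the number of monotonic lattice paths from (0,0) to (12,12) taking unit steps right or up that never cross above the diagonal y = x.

Sub-diagonal monotone paths from (0,0) to (12,12) biject with Dyck paths of semilength 12, giving C_12.
C_12 = C(24,12)/13 = 2704156/13 = 208012.

208012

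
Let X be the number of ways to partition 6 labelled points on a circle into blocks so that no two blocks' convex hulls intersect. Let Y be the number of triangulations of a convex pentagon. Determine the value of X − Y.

127

Non-crossing partitions of an n-element set are counted by C_n; here n = 6. So X = C_6 = 132.
The number of triangulations of a 5-gon is the Catalan number C_3 (index = sides − 2). So Y = C_3 = 5.
X − Y = 132 − 5 = 127.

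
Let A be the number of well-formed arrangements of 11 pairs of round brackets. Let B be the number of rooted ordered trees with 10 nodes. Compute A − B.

With 11 pairs the number of balanced bracket strings is the Catalan number C_11. So A = C_11 = 58786.
A rooted plane tree on 10 nodes has 9 edges, and such trees are counted by C_9. So B = C_9 = 4862.
A − B = 58786 − 4862 = 53924.

53924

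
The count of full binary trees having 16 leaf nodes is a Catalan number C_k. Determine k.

15

A full binary tree with L leaves has L−1 internal nodes and is counted by C_{L−1}; L = 16 gives C_15.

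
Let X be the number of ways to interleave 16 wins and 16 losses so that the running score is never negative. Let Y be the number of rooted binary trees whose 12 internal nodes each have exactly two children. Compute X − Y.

Ballot sequences with n votes each where one side never trails are Dyck words, counted by C_n; here n = 16. So X = C_16 = 35357670.
The number of full binary trees on 12 internal nodes is the Catalan number C_12. So Y = C_12 = 208012.
X − Y = 35357670 − 208012 = 35149658.

35149658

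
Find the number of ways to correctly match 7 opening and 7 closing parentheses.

429

With 7 pairs the number of balanced bracket strings is the Catalan number C_7.
C_7 = 429.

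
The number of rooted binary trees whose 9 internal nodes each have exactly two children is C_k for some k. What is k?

9

Full binary trees with n internal nodes are counted by C_n; here n = 9.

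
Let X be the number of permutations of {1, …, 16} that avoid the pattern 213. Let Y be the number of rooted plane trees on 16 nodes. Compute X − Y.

For any fixed pattern of length 3, the pattern-avoiding permutations of [16] number C_16. So X = C_16 = 35357670.
Rooted ordered (plane) trees on m nodes have m−1 edges and are counted by C_{m−1}; m = 16 gives C_15. So Y = C_15 = 9694845.
X − Y = 35357670 − 9694845 = 25662825.

25662825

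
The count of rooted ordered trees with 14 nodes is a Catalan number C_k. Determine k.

13

Rooted ordered (plane) trees on m nodes have m−1 edges and are counted by C_{m−1}; m = 14 gives C_13.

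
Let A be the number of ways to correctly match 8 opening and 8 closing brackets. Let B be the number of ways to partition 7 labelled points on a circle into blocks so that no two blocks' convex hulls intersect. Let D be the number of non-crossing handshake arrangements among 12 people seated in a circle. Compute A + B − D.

1727

With 8 pairs the number of balanced bracket strings is the Catalan number C_8. So A = C_8 = 1430.
Non-crossing partitions of an n-element set are counted by C_n; here n = 7. So B = C_7 = 429.
With 12 = 2·6 people, non-crossing handshake pairings are non-crossing perfect matchings on a circle, counted by C_6. So D = C_6 = 132.
A + B − D = 1430 + 429 − 132 = 1727.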